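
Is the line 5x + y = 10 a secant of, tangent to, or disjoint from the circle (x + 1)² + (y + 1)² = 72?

Substituting the line into the circle gives 26x² − 108x + 50 = 0.
Δ = 11664 − 5200 = 6464.
Two real roots: the line is a secant.

secant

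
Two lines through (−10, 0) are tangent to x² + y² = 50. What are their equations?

Write the tangent as mx − y + (0 − m·(−10)) = 0 and set its distance from the centre to 5√2:
(10m − (0))² = 50(m² + 1)
m² − 1 = 0, so m = −1 or m = 1.
With m = −1: x + y = −10. With m = 1: x − y = −10.

x + y = −10 and x − y = −10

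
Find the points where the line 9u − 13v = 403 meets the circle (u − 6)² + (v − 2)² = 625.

Substitute v = (−403 + 9u)/13:
250u² − 9750u + 84500 = 0  ⟹  u² − 39u + 338 = 0
u = 26 or u = 13, giving (26, −13) and (13, −22).

(13, −22) and (26, −13)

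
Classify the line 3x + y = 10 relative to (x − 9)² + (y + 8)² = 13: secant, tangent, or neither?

d² = (3·9 + 1·(−8) − (10))²/10 = 81/10; r² = 13.
Since d² < r², the line cuts the circle twice.

secant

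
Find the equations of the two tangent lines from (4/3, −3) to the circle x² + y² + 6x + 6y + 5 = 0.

Let a tangent through (4/3, −3) have slope m. Its distance from (−3, −3) must equal √13:
[m·(−13/3) − (0)]² = 13(m² + 1)
4m² − 9 = 0, so m = 3/2 or m = −3/2.
With m = 3/2: 3x − 2y = 10. With m = −3/2: 3x + 2y = −2.

3x − 2y = 10 and 3x + 2y = −2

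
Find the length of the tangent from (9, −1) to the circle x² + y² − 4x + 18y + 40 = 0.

2√17

Centre (2, −9), r² = 45. |PO|² = (7)² + (8)² = 113.
Power of the point: PT² = |PO|² − r² = 68, so PT = 2√17.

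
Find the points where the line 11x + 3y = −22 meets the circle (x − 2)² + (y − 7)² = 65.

Substitute y = (−22 − 11x)/3:
130x² + 910x + 1300 = 0  ⟹  x² + 7x + 10 = 0
x = −2 or x = −5, giving (−2, 0) and (−5, 11).

(−5, 11) and (−2, 0)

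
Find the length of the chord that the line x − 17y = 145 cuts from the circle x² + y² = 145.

Centre (0, 0), r² = 145. Perpendicular distance d from centre to line = |−145| / √290 = 145/√290.
Half the chord is √(r² − d²) = √(145/2), so the full chord is √290.

√290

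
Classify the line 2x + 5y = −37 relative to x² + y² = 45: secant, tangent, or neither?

Substituting the line into the circle gives 29x² + 148x + 244 = 0.
Δ = 21904 − 28304 = −6400.
No real roots: the line does not meet the circle.

neither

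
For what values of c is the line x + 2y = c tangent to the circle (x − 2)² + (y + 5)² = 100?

Tangency holds when the distance from the centre (2, −5) to the line equals the radius 10:
|1·2 + 2·(−5) − c| / √5 = 10
|c − (−8)| = 10√5.

c = −8 ± 10√5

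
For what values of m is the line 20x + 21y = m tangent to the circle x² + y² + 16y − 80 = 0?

m = −516 or m = 180

For a tangent, require d(centre, line) = r = 12.
|20·0 + 21·(−8) − m| / √841 = 12
|m − (−168)| = 12·29, so m = 180 or m = −516.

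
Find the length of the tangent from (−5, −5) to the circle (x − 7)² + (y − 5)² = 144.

10

The centre is (7, 5) and r = 12. The square of the distance from P to the centre is 144 + 100 = 244.
Power of the point: PT² = |PO|² − r² = 100, so PT = 10.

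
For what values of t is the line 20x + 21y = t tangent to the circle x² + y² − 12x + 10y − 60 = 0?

t = −304 or t = 334

Tangency holds when the distance from the centre (6, −5) to the line equals the radius 11:
|20·6 + 21·(−5) − t| / √841 = 11
|t − (15)| = 11·29, so t = 334 or t = −304.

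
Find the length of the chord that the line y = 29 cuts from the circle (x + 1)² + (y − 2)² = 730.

Substitute y = 29:
x² + 2x = 0
x = 0 or x = −2, giving (0, 29) and (−2, 29).
Chord length = distance between (0, 29) and (−2, 29) = √4 = 2.

2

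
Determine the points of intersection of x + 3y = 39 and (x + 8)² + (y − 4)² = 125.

Express y = (39 − x)/3 and substitute into the circle:
10x² + 90x + 180 = 0  ⟹  x² + 9x + 18 = 0
x = −3 or x = −6, giving (−3, 14) and (−6, 15).

(−6, 15) and (−3, 14)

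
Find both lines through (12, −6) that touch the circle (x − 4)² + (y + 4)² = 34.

A line y − (−6) = m(x − (12)) is tangent when its distance from (4, −4) is √34:
[m·(−8) − (2)]² = 34(m² + 1)
15m² + 16m − 15 = 0, so m = 3/5 or m = −5/3.
With m = 3/5: 3x − 5y = 66. With m = −5/3: 5x + 3y = 42.

3x − 5y = 66 and 5x + 3y = 42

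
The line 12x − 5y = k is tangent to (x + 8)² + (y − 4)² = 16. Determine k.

k = −168 or k = −64

The line touches the circle iff its distance from (−8, 4) is 4:
|12·(−8) − 5·4 − k| / √169 = 4
|k − (−116)| = 4·13, so k = −64 or k = −168.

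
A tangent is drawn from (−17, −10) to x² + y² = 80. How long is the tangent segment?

With centre O = (0, 0), |OP|² = 389 and r² = 80.
Power of the point: PT² = |PO|² − r² = 309, so PT = √309.

√309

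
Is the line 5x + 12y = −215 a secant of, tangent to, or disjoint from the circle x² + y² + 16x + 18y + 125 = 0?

disjoint

Substituting the line into the circle gives 169x² + 3374x + 17785 = 0.
Discriminant = (3374)² − 4·169·(17785) = −638784 < 0.
No real roots: the line does not meet the circle.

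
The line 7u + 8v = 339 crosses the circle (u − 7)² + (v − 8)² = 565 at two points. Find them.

(13, 31) and (29, 17)

From the line, v = (339 − 7u)/8. Substituting:
113u² − 4746u + 42601 = 0  ⟹  u² − 42u + 377 = 0
u = 29 or u = 13, giving (29, 17) and (13, 31).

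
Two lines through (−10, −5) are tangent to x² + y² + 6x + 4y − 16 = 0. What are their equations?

5x − 2y = −40 and 2x + 5y = −45

Let a tangent through (−10, −5) have slope m. Its distance from (−3, −2) must equal √29:
[m·(7) − (3)]² = 29(m² + 1)
10m² − 21m − 10 = 0, so m = 5/2 or m = −2/5.
Through (−10, −5) these give 5x − 2y = −40 and 2x + 5y = −45.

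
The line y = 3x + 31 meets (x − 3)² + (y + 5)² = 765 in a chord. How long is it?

15√10

Express y = 3x + 31 and substitute into the circle:
10x² + 210x + 540 = 0  ⟹  x² + 21x + 54 = 0
x = −3 or x = −18, giving (−3, 22) and (−18, −23).
|(−3, 22) − (−18, −23)| = √((15)² + (45)²) = 15√10.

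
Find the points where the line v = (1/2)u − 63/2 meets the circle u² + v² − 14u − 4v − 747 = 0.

(11, −26) and (27, −18)

Express v = (−63 + u)/2 and substitute into the circle:
5u² − 190u + 1485 = 0  ⟹  u² − 38u + 297 = 0
u = 27 or u = 11, giving (27, −18) and (11, −26).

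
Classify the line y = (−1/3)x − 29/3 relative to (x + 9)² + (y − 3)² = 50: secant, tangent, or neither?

Substituting the line into the circle gives 10x² + 238x + 1723 = 0.
Δ = 56644 − 68920 = −12276.
No real roots: the line does not meet the circle.

neither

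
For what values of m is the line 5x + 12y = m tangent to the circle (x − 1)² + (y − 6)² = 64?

m = −27 or m = 181

For a tangent, require d(centre, line) = r = 8.
|5·1 + 12·6 − m| / √169 = 8
|m − (77)| = 8·13, so m = 181 or m = −27.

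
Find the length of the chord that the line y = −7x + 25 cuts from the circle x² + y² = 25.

5√2

The distance from (0, 0) to the line is 25/√50, and r² = 25.
Chord = 2√(r² − d²) = 2·√(25/2) = 5√2.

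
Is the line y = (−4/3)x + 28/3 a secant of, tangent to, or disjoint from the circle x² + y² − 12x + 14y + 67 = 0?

Substituting the line into the circle gives 25x² − 500x + 2563 = 0.
Discriminant = (−500)² − 4·25·(2563) = −6300 < 0.
No real roots: the line does not meet the circle.

disjoint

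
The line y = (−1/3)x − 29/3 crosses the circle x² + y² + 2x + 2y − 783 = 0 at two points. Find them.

(−29, 0) and (22, −17)

Substitute y = (−29 − x)/3:
10x² + 70x − 6380 = 0  ⟹  x² + 7x − 638 = 0
x = 22 or x = −29, giving (22, −17) and (−29, 0).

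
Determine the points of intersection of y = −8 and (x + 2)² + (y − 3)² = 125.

(−4, −8) and (0, −8)

From the line, y = −8. Substituting:
x² + 4x = 0
x = 0 or x = −4, giving (0, −8) and (−4, −8).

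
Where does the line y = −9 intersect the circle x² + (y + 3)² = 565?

(−23, −9) and (23, −9)

Express y = −9 and substitute into the circle:
x² − 529 = 0
x = 23 or x = −23, giving (23, −9) and (−23, −9).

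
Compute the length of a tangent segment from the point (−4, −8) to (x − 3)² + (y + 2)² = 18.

The centre is (3, −2) and r = 3√2. The square of the distance from P to the centre is 49 + 36 = 85.
Power of the point: PT² = |PO|² − r² = 67, so PT = √67.

√67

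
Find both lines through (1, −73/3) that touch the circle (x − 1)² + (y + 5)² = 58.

7x − 3y = 80 and 7x + 3y = −66

Let a tangent through (1, −73/3) have slope m. Its distance from (1, −5) must equal √58:
[m·(0) − (58/3)]² = 58(m² + 1)
9m² − 49 = 0, so m = 7/3 or m = −7/3.
Through (1, −73/3) these give 7x − 3y = 80 and 7x + 3y = −66.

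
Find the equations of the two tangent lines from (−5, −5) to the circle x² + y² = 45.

A line y − (−5) = m(x − (−5)) is tangent when its distance from (0, 0) is 3√5:
[m·(5) − (5)]² = 45(m² + 1)
2m² + 5m + 2 = 0, so m = −2 or m = −1/2.
Through (−5, −5) these give 2x + y = −15 and x + 2y = −15.

2x + y = −15 and x + 2y = −15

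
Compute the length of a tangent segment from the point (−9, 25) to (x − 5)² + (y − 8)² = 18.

√467

The centre is (5, 8) and r = 3√2. The square of the distance from P to the centre is 196 + 289 = 485.
Power of the point: PT² = |PO|² − r² = 467, so PT = √467.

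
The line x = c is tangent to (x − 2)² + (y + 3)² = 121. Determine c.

c = −9 or c = 13

Tangency holds when the distance from the centre (2, −3) to the line equals the radius 11:
|1·2 + 0·(−3) − c| / √1 = 11
|c − (2)| = 11, so c = 13 or c = −9.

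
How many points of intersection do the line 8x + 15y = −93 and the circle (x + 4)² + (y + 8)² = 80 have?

Substituting the line into the circle gives 289x² + 1368x − 13671 = 0.
Discriminant = (1368)² − 4·289·(−13671) = 17675100 > 0.
Two real roots: the line is a secant.

2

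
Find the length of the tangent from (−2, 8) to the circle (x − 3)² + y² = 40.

The centre is (3, 0) and r = 2√10. The square of the distance from P to the centre is 25 + 64 = 89.
The tangent meets the radius at right angles, so tangent² = |PO|² − r² = 89 − 40 = 49.

7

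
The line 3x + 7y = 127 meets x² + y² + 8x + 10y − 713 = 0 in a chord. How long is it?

From the line, y = (127 − 3x)/7. Substituting:
58x² − 580x − 9918 = 0  ⟹  x² − 10x − 171 = 0
x = 19 or x = −9, giving (19, 10) and (−9, 22).
|(19, 10) − (−9, 22)| = √((28)² + (−12)²) = 4√58.

4√58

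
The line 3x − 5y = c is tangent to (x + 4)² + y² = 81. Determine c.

c = −12 ± 9√34

The line touches the circle iff its distance from (−4, 0) is 9:
|3·(−4) − 5·0 − c| / √34 = 9
|c − (−12)| = 9√34.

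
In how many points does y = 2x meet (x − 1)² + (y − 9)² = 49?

Substituting the line into the circle gives 5x² − 38x + 33 = 0.
Discriminant = (−38)² − 4·5·(33) = 784 > 0.
Two real roots: the line is a secant.

2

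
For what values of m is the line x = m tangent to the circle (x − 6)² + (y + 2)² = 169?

The line touches the circle iff its distance from (6, −2) is 13:
|1·6 + 0·(−2) − m| / √1 = 13
|m − (6)| = 13, so m = 19 or m = −7.

m = −7 or m = 19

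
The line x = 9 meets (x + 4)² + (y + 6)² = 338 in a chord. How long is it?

The line gives x = 9. Substituting into the circle:
y² + 12y − 133 = 0
y = 7 or y = −19, giving (9, 7) and (9, −19).
|(9, 7) − (9, −19)| = √((0)² + (26)²) = 26.

26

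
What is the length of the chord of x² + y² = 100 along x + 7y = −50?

10√2

From the line, y = (−50 − x)/7. Substituting:
50x² + 100x − 2400 = 0  ⟹  x² + 2x − 48 = 0
x = 6 or x = −8, giving (6, −8) and (−8, −6).
|(6, −8) − (−8, −6)| = √((14)² + (−2)²) = 10√2.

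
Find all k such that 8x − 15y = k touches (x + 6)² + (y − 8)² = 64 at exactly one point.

For a tangent, require d(centre, line) = r = 8.
|8·(−6) − 15·8 − k| / √289 = 8
|k − (−168)| = 8·17, so k = −32 or k = −304.

k = −304 or k = −32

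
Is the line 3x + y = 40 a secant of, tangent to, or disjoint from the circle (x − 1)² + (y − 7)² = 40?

Substituting the line into the circle gives 10x² − 200x + 1050 = 0.
Discriminant = (−200)² − 4·10·(1050) = −2000 < 0.
No real roots: the line does not meet the circle.

disjoint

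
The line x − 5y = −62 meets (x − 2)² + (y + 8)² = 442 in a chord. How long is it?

The distance from (2, −8) to the line is 104/√26, and r² = 442.
Half the chord is √(r² − d²) = √(26), so the full chord is 2√26.

2√26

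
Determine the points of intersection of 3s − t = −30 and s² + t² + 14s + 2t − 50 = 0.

Substitute t = 3s + 30:
10s² + 200s + 910 = 0  ⟹  s² + 20s + 91 = 0
s = −7 or s = −13, giving (−7, 9) and (−13, −9).

(−13, −9) and (−7, 9)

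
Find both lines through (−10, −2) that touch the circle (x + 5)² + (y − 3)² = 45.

2x + y = −22 and x + 2y = −14

Let a tangent through (−10, −2) have slope m. Its distance from (−5, 3) must equal 3√5:
[m·(5) − (5)]² = 45(m² + 1)
2m² + 5m + 2 = 0, so m = −2 or m = −1/2.
Through (−10, −2) these give 2x + y = −22 and x + 2y = −14.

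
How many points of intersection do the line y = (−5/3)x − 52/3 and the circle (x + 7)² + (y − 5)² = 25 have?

0

Substituting the line into the circle gives 34x² + 796x + 4705 = 0.
Δ = 633616 − 639880 = −6264.
No real roots: the line does not meet the circle.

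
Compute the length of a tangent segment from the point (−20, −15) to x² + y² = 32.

The centre is (0, 0) and r = 4√2. The square of the distance from P to the centre is 400 + 225 = 625.
By the tangent–radius right angle, tangent length = √(|PO|² − r²) = √593.

√593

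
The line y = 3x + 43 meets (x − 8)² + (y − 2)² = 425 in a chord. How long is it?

√10

Centre (8, 2), r² = 425. Perpendicular distance d from centre to line = |65| / √10 = 65/√10.
Half the chord is √(r² − d²) = √(5/2), so the full chord is √10.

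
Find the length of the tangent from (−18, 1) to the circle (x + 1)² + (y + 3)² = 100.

√205

With centre O = (−1, −3), |OP|² = 305 and r² = 100.
The tangent meets the radius at right angles, so tangent² = |PO|² − r² = 305 − 100 = 205.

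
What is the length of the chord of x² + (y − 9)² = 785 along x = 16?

Centre (0, 9), r² = 785. Perpendicular distance d from centre to line = |−16| / √1 = 16.
Half the chord is √(r² − d²) = √(529), so the full chord is 46.

46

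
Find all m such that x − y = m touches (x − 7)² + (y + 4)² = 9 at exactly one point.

Tangency holds when the distance from the centre (7, −4) to the line equals the radius 3:
|1·7 − 1·(−4) − m| / √2 = 3
|m − (11)| = 3√2.

m = 11 ± 3√2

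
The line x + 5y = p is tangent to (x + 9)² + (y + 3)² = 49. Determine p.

p = −24 ± 7√26

Tangency holds when the distance from the centre (−9, −3) to the line equals the radius 7:
|1·(−9) + 5·(−3) − p| / √26 = 7
|p − (−24)| = 7√26.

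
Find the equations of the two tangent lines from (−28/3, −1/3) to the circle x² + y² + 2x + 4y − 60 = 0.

8x + y = −75 and 7x − 4y = −64

Write the tangent as mx − y + (−1/3 − m·(−28/3)) = 0 and set its distance from the centre to √65:
[m·(25/3) − (−5/3)]² = 65(m² + 1)
4m² + 25m − 56 = 0, so m = −8 or m = 7/4.
With m = −8: 8x + y = −75. With m = 7/4: 7x − 4y = −64.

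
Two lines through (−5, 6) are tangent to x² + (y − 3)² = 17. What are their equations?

Write the tangent as mx − y + (6 − m·(−5)) = 0 and set its distance from the centre to √17:
(5m − (−3))² = 17(m² + 1)
4m² + 15m − 4 = 0, so m = 1/4 or m = −4.
Through (−5, 6) these give x − 4y = −29 and 4x + y = −14.

x − 4y = −29 and 4x + y = −14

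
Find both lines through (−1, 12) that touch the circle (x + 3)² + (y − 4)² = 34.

Let a tangent through (−1, 12) have slope m. Its distance from (−3, 4) must equal √34:
[m·(−2) − (−8)]² = 34(m² + 1)
15m² + 16m − 15 = 0, so m = 3/5 or m = −5/3.
With m = 3/5: 3x − 5y = −63. With m = −5/3: 5x + 3y = 31.

3x − 5y = −63 and 5x + 3y = 31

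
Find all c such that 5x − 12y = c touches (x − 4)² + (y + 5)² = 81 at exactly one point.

The line touches the circle iff its distance from (4, −5) is 9:
|5·4 − 12·(−5) − c| / √169 = 9
|c − (80)| = 9·13, so c = 197 or c = −37.

c = −37 or c = 197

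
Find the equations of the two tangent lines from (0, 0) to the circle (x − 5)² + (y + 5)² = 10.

A line y − (0) = m(x − (0)) is tangent when its distance from (5, −5) is √10:
[m·(5) − (−5)]² = 10(m² + 1)
3m² + 10m + 3 = 0, so m = −1/3 or m = −3.
With m = −1/3: x + 3y = 0. With m = −3: 3x + y = 0.

x + 3y = 0 and 3x + y = 0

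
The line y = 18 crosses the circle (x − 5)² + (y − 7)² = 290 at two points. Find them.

(−8, 18) and (18, 18)

Express y = 18 and substitute into the circle:
x² − 10x − 144 = 0
x = 18 or x = −8, giving (18, 18) and (−8, 18).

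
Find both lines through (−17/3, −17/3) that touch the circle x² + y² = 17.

Write the tangent as mx − y + (−17/3 − m·(−17/3)) = 0 and set its distance from the centre to √17:
(17/3m − (17/3))² = 17(m² + 1)
4m² − 17m + 4 = 0, so m = 4 or m = 1/4.
Through (−17/3, −17/3) these give 4x − y = −17 and x − 4y = 17.

4x − y = −17 and x − 4y = 17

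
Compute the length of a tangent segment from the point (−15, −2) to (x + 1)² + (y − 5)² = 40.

The centre is (−1, 5) and r = 2√10. The square of the distance from P to the centre is 196 + 49 = 245.
Power of the point: PT² = |PO|² − r² = 205, so PT = √205.

√205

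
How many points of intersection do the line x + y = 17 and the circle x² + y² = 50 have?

0

d² = (1·0 + 1·0 − (17))²/2 = 289/2; r² = 50.
Since d² > r², the line lies outside the circle.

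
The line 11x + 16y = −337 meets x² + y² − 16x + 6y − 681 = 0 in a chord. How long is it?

Substitute y = (−337 − 11x)/16:
377x² + 2262x − 93119 = 0  ⟹  x² + 6x − 247 = 0
x = 13 or x = −19, giving (13, −30) and (−19, −8).
Chord length = distance between (13, −30) and (−19, −8) = √1508 = 2√377.

2√377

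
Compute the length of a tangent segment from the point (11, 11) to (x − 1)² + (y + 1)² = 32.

2√53

The centre is (1, −1) and r = 4√2. The square of the distance from P to the centre is 100 + 144 = 244.
By the tangent–radius right angle, tangent length = √(|PO|² − r²) = √212 = 2√53.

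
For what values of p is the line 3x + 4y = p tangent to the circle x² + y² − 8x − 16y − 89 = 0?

p = −21 or p = 109

Tangency holds when the distance from the centre (4, 8) to the line equals the radius 13:
|3·4 + 4·8 − p| / √25 = 13
|p − (44)| = 13·5, so p = 109 or p = −21.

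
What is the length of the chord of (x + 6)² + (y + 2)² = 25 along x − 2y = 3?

4√5

The distance from (−6, −2) to the line is 5/√5, and r² = 25.
Chord = 2√(r² − d²) = 2·√(20) = 4√5.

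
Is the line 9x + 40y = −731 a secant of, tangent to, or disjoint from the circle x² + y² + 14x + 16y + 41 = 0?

Substituting the line into the circle gives 1681x² + 29798x + 132121 = 0.
Discriminant = (29798)² − 4·1681·(132121) = −460800 < 0.
No real roots: the line does not meet the circle.

disjoint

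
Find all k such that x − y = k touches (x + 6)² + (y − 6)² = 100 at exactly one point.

The line touches the circle iff its distance from (−6, 6) is 10:
|1·(−6) − 1·6 − k| / √2 = 10
|k − (−12)| = 10√2.

k = −12 ± 10√2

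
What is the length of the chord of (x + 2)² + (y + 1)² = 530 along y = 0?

Substitute y = 0:
x² + 4x − 525 = 0
x = 21 or x = −25, giving (21, 0) and (−25, 0).
|(21, 0) − (−25, 0)| = √((46)² + (0)²) = 46.

46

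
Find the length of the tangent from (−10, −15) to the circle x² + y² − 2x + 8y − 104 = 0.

Centre (1, −4), r² = 121. |PO|² = (−11)² + (−11)² = 242.
Power of the point: PT² = |PO|² − r² = 121, so PT = 11.

11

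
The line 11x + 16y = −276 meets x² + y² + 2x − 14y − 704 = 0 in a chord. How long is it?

2√377

Express y = (−276 − 11x)/16 and substitute into the circle:
377x² + 9048x − 42224 = 0  ⟹  x² + 24x − 112 = 0
x = 4 or x = −28, giving (4, −20) and (−28, 2).
Chord length = distance between (4, −20) and (−28, 2) = √1508 = 2√377.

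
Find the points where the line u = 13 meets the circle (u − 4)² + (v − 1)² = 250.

The line gives u = 13. Substituting into the circle:
v² − 2v − 168 = 0
v = 14 or v = −12, giving (13, 14) and (13, −12).

(13, −12) and (13, 14)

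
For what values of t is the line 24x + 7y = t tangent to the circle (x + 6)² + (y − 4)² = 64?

Tangency holds when the distance from the centre (−6, 4) to the line equals the radius 8:
|24·(−6) + 7·4 − t| / √625 = 8
|t − (−116)| = 8·25, so t = 84 or t = −316.

t = −316 or t = 84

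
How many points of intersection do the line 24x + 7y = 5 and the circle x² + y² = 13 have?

2

d² = (24·0 + 7·0 − (5))²/625 = 1/25; r² = 13.
Since d² < r², the line cuts the circle twice.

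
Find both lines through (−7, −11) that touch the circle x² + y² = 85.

Let a tangent through (−7, −11) have slope m. Its distance from (0, 0) must equal √85:
[m·(7) − (11)]² = 85(m² + 1)
18m² + 77m − 18 = 0, so m = 2/9 or m = −9/2.
Through (−7, −11) these give 2x − 9y = 85 and 9x + 2y = −85.

2x − 9y = 85 and 9x + 2y = −85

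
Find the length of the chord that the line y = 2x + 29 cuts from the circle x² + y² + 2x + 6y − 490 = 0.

16√5

Substitute y = 2x + 29:
5x² + 130x + 525 = 0  ⟹  x² + 26x + 105 = 0
x = −5 or x = −21, giving (−5, 19) and (−21, −13).
Chord length = distance between (−5, 19) and (−21, −13) = √1280 = 16√5.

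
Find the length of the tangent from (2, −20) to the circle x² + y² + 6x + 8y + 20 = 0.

With centre O = (−3, −4), |OP|² = 281 and r² = 5.
Power of the point: PT² = |PO|² − r² = 276, so PT = 2√69.

2√69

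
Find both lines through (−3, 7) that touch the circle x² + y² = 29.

Write the tangent as mx − y + (7 − m·(−3)) = 0 and set its distance from the centre to √29:
(3m − (−7))² = 29(m² + 1)
10m² − 21m − 10 = 0, so m = 5/2 or m = −2/5.
Through (−3, 7) these give 5x − 2y = −29 and 2x + 5y = 29.

5x − 2y = −29 and 2x + 5y = 29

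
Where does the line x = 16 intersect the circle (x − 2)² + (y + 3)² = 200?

The line gives x = 16. Substituting into the circle:
y² + 6y + 5 = 0
y = −1 or y = −5, giving (16, −1) and (16, −5).

(16, −5) and (16, −1)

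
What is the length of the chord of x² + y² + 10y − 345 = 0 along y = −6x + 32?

6√37

Substitute y = −6x + 32:
37x² − 444x + 999 = 0  ⟹  x² − 12x + 27 = 0
x = 9 or x = 3, giving (9, −22) and (3, 14).
|(9, −22) − (3, 14)| = √((6)² + (−36)²) = 6√37.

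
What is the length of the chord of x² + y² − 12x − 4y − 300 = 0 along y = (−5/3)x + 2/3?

From the line, y = (2 − 5x)/3. Substituting:
34x² − 68x − 2720 = 0  ⟹  x² − 2x − 80 = 0
x = 10 or x = −8, giving (10, −16) and (−8, 14).
Chord length = distance between (10, −16) and (−8, 14) = √1224 = 6√34.

6√34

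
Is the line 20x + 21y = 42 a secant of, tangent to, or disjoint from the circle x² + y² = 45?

secant

Substituting the line into the circle gives 841x² − 1680x − 18081 = 0.
Discriminant = (−1680)² − 4·841·(−18081) = 63646884 > 0.
Two real roots: the line is a secant.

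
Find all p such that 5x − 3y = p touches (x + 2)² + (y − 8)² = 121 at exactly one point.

The line touches the circle iff its distance from (−2, 8) is 11:
|5·(−2) − 3·8 − p| / √34 = 11
|p − (−34)| = 11√34.

p = −34 ± 11√34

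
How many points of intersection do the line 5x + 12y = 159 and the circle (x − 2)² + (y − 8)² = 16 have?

Substituting the line into the circle gives 169x² − 1206x + 2241 = 0.
Discriminant = (−1206)² − 4·169·(2241) = −60480 < 0.
No real roots: the line does not meet the circle.

0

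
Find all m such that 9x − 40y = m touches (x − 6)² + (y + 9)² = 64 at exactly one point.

Tangency holds when the distance from the centre (6, −9) to the line equals the radius 8:
|9·6 − 40·(−9) − m| / √1681 = 8
|m − (414)| = 8·41, so m = 742 or m = 86.

m = 86 or m = 742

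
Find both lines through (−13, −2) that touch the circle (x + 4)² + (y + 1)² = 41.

4x + 5y = −62 and 5x − 4y = −57

Let a tangent through (−13, −2) have slope m. Its distance from (−4, −1) must equal √41:
(9m − (1))² = 41(m² + 1)
20m² − 9m − 20 = 0, so m = −4/5 or m = 5/4.
Through (−13, −2) these give 4x + 5y = −62 and 5x − 4y = −57.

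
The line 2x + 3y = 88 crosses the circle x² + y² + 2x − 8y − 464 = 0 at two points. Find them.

Express y = (88 − 2x)/3 and substitute into the circle:
13x² − 286x + 1456 = 0  ⟹  x² − 22x + 112 = 0
x = 14 or x = 8, giving (14, 20) and (8, 24).

(8, 24) and (14, 20)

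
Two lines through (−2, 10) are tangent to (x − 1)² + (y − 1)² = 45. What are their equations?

A line y − (10) = m(x − (−2)) is tangent when its distance from (1, 1) is 3√5:
[m·(3) − (−9)]² = 45(m² + 1)
2m² − 3m − 2 = 0, so m = 2 or m = −1/2.
Through (−2, 10) these give 2x − y = −14 and x + 2y = 18.

2x − y = −14 and x + 2y = 18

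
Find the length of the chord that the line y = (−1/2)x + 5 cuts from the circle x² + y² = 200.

Express y = (10 − x)/2 and substitute into the circle:
5x² − 20x − 700 = 0  ⟹  x² − 4x − 140 = 0
x = 14 or x = −10, giving (14, −2) and (−10, 10).
|(14, −2) − (−10, 10)| = √((24)² + (−12)²) = 12√5.

12√5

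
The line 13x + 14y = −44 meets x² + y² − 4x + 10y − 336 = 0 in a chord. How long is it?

2√365

The distance from (2, −5) to the line is 0/√365, and r² = 365.
Chord = 2√(r² − d²) = 2·√(365) = 2√365.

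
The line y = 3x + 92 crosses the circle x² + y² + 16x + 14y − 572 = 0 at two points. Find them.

Express y = 3x + 92 and substitute into the circle:
10x² + 610x + 9180 = 0  ⟹  x² + 61x + 918 = 0
x = −27 or x = −34, giving (−27, 11) and (−34, −10).

(−34, −10) and (−27, 11)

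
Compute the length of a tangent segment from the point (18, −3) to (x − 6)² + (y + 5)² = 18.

Centre (6, −5), r² = 18. |PO|² = (12)² + (2)² = 148.
The tangent meets the radius at right angles, so tangent² = |PO|² − r² = 148 − 18 = 130.

√130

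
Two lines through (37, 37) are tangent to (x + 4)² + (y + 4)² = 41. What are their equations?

Write the tangent as mx − y + (37 − m·(37)) = 0 and set its distance from the centre to √41:
(−41m − (−41))² = 41(m² + 1)
20m² − 41m + 20 = 0, so m = 4/5 or m = 5/4.
With m = 4/5: 4x − 5y = −37. With m = 5/4: 5x − 4y = 37.

4x − 5y = −37 and 5x − 4y = 37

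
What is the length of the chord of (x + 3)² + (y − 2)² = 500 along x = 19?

Centre (−3, 2), r² = 500. Perpendicular distance d from centre to line = |−22| / √1 = 22.
Chord = 2√(r² − d²) = 2·√(16) = 8.

8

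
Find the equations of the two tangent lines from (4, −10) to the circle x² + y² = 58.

7x − 3y = 58 and 3x + 7y = −58

Let a tangent through (4, −10) have slope m. Its distance from (0, 0) must equal √58:
(−4m − (10))² = 58(m² + 1)
21m² − 40m − 21 = 0, so m = 7/3 or m = −3/7.
With m = 7/3: 7x − 3y = 58. With m = −3/7: 3x + 7y = −58.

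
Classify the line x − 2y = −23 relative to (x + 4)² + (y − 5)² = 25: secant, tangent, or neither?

secant

Centre (−4, 5), r² = 25. Distance² from centre to line = (9)²/5 = 81/5.
Since d² < r², the line cuts the circle twice.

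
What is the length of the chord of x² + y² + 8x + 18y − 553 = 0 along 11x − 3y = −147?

Centre (−4, −9), r² = 650. Perpendicular distance d from centre to line = |130| / √130 = 130/√130.
Chord = 2√(r² − d²) = 2·√(520) = 4√130.

4√130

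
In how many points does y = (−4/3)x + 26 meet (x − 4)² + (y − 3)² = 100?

0

Centre (4, 3), r² = 100. Distance² from centre to line = (−53)²/25 = 2809/25.
Since d² > r², the line lies outside the circle.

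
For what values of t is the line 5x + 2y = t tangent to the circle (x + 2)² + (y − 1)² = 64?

For a tangent, require d(centre, line) = r = 8.
|5·(−2) + 2·1 − t| / √29 = 8
|t − (−8)| = 8√29.

t = −8 ± 8√29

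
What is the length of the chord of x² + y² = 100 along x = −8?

12

The line gives x = −8. Substituting into the circle:
y² − 36 = 0
y = 6 or y = −6, giving (−8, 6) and (−8, −6).
|(−8, 6) − (−8, −6)| = √((0)² + (12)²) = 12.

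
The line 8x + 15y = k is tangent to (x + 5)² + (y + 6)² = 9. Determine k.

k = −181 or k = −79

Tangency holds when the distance from the centre (−5, −6) to the line equals the radius 3:
|8·(−5) + 15·(−6) − k| / √289 = 3
|k − (−130)| = 3·17, so k = −79 or k = −181.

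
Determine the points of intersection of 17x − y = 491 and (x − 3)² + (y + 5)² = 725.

(28, −15) and (29, 2)

From the line, y = 17x − 491. Substituting:
290x² − 16530x + 235480 = 0  ⟹  x² − 57x + 812 = 0
x = 29 or x = 28, giving (29, 2) and (28, −15).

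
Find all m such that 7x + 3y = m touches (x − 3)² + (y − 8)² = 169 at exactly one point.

Tangency holds when the distance from the centre (3, 8) to the line equals the radius 13:
|7·3 + 3·8 − m| / √58 = 13
|m − (45)| = 13√58.

m = 45 ± 13√58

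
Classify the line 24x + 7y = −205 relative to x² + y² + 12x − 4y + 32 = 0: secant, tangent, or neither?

d² = (24·(−6) + 7·2 − (−205))²/625 = 9; r² = 8.
Since d² > r², the line lies outside the circle.

neither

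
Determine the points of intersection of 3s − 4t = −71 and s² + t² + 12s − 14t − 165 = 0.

Express t = (71 + 3s)/4 and substitute into the circle:
25s² + 450s − 1575 = 0  ⟹  s² + 18s − 63 = 0
s = 3 or s = −21, giving (3, 20) and (−21, 2).

(−21, 2) and (3, 20)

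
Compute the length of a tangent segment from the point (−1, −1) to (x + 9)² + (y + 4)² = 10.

Centre (−9, −4), r² = 10. |PO|² = (8)² + (3)² = 73.
By the tangent–radius right angle, tangent length = √(|PO|² − r²) = √63 = 3√7.

3√7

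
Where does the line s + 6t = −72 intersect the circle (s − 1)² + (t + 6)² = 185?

From the line, t = (−72 − s)/6. Substituting:
37s² − 5328 = 0  ⟹  s² − 144 = 0
s = 12 or s = −12, giving (12, −14) and (−12, −10).

(−12, −10) and (12, −14)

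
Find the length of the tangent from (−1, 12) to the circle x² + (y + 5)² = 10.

2√70

Centre (0, −5), r² = 10. |PO|² = (−1)² + (17)² = 290.
Power of the point: PT² = |PO|² − r² = 280, so PT = 2√70.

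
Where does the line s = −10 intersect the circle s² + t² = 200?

(−10, −10) and (−10, 10)

The line gives s = −10. Substituting into the circle:
t² − 100 = 0
t = 10 or t = −10, giving (−10, 10) and (−10, −10).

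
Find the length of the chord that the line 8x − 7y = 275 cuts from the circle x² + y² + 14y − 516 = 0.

2√113

Centre (0, −7), r² = 565. Perpendicular distance d from centre to line = |−226| / √113 = 226/√113.
Half the chord is √(r² − d²) = √(113), so the full chord is 2√113.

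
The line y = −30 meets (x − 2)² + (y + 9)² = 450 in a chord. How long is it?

The distance from (2, −9) to the line is 21, and r² = 450.
Chord = 2√(r² − d²) = 2·√(9) = 6.

6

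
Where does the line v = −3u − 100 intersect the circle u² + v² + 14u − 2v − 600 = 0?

Express v = −3u − 100 and substitute into the circle:
10u² + 620u + 9600 = 0  ⟹  u² + 62u + 960 = 0
u = −30 or u = −32, giving (−30, −10) and (−32, −4).

(−32, −4) and (−30, −10)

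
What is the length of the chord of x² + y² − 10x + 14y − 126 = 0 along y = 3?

Express y = 3 and substitute into the circle:
x² − 10x − 75 = 0
x = 15 or x = −5, giving (15, 3) and (−5, 3).
|(15, 3) − (−5, 3)| = √((20)² + (0)²) = 20.

20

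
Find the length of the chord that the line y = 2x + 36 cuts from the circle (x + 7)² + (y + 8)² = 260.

8√5

Express y = 2x + 36 and substitute into the circle:
5x² + 190x + 1725 = 0  ⟹  x² + 38x + 345 = 0
x = −15 or x = −23, giving (−15, 6) and (−23, −10).
|(−15, 6) − (−23, −10)| = √((8)² + (16)²) = 8√5.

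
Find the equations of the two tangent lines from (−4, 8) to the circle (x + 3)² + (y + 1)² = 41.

Write the tangent as mx − y + (8 − m·(−4)) = 0 and set its distance from the centre to √41:
[m·(1) − (−9)]² = 41(m² + 1)
20m² − 9m − 20 = 0, so m = −4/5 or m = 5/4.
With m = −4/5: 4x + 5y = 24. With m = 5/4: 5x − 4y = −52.

4x + 5y = 24 and 5x − 4y = −52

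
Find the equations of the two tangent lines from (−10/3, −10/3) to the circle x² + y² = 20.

x + 2y = −10 and 2x + y = −10

Write the tangent as mx − y + (−10/3 − m·(−10/3)) = 0 and set its distance from the centre to 2√5:
[m·(10/3) − (10/3)]² = 20(m² + 1)
2m² + 5m + 2 = 0, so m = −1/2 or m = −2.
Through (−10/3, −10/3) these give x + 2y = −10 and 2x + y = −10.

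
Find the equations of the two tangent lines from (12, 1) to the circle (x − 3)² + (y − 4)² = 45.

2x + y = 25 and x − 2y = 10

Let a tangent through (12, 1) have slope m. Its distance from (3, 4) must equal 3√5:
(−9m − (3))² = 45(m² + 1)
2m² + 3m − 2 = 0, so m = −2 or m = 1/2.
Through (12, 1) these give 2x + y = 25 and x − 2y = 10.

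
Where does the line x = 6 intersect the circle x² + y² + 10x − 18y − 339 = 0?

(6, −9) and (6, 27)

The line gives x = 6. Substituting into the circle:
y² − 18y − 243 = 0
y = 27 or y = −9, giving (6, 27) and (6, −9).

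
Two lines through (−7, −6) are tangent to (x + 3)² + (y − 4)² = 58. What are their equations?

Let a tangent through (−7, −6) have slope m. Its distance from (−3, 4) must equal √58:
(4m − (10))² = 58(m² + 1)
21m² + 40m − 21 = 0, so m = 3/7 or m = −7/3.
Through (−7, −6) these give 3x − 7y = 21 and 7x + 3y = −67.

3x − 7y = 21 and 7x + 3y = −67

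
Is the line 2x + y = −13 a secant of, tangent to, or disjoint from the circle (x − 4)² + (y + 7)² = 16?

Substituting the line into the circle gives 5x² + 16x + 36 = 0.
Δ = 256 − 720 = −464.
No real roots: the line does not meet the circle.

disjoint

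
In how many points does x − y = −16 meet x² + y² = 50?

0

d² = (1·0 − 1·0 − (−16))²/2 = 128; r² = 50.
Since d² > r², the line lies outside the circle.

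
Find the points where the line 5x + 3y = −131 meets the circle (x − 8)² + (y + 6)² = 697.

Substitute y = (−131 − 5x)/3:
34x² + 986x + 7072 = 0  ⟹  x² + 29x + 208 = 0
x = −13 or x = −16, giving (−13, −22) and (−16, −17).

(−16, −17) and (−13, −22)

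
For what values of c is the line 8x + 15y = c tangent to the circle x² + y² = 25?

For a tangent, require d(centre, line) = r = 5.
|8·0 + 15·0 − c| / √289 = 5
|c| = 5·17, so c = 85 or c = −85.

c = −85 or c = 85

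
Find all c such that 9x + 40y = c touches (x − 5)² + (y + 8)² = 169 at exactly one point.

c = −808 or c = 258

Tangency holds when the distance from the centre (5, −8) to the line equals the radius 13:
|9·5 + 40·(−8) − c| / √1681 = 13
|c − (−275)| = 13·41, so c = 258 or c = −808.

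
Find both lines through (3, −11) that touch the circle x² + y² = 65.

A line y − (−11) = m(x − (3)) is tangent when its distance from (0, 0) is √65:
[m·(−3) − (11)]² = 65(m² + 1)
28m² − 33m − 28 = 0, so m = −4/7 or m = 7/4.
Through (3, −11) these give 4x + 7y = −65 and 7x − 4y = 65.

4x + 7y = −65 and 7x − 4y = 65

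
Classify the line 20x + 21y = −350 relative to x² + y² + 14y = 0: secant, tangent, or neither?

tangent

Substituting the line into the circle gives 841x² + 8120x + 19600 = 0.
Δ = 65934400 − 65934400 = 0.
A repeated root: the line is tangent.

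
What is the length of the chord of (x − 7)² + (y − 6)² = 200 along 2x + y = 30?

Centre (7, 6), r² = 200. Perpendicular distance d from centre to line = |−10| / √5 = 10/√5.
Half the chord is √(r² − d²) = √(180), so the full chord is 12√5.

12√5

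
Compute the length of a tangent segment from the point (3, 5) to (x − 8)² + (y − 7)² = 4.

With centre O = (8, 7), |OP|² = 29 and r² = 4.
Power of the point: PT² = |PO|² − r² = 25, so PT = 5.

5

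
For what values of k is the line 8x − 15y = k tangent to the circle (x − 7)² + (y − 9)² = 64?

k = −215 or k = 57

Tangency holds when the distance from the centre (7, 9) to the line equals the radius 8:
|8·7 − 15·9 − k| / √289 = 8
|k − (−79)| = 8·17, so k = 57 or k = −215.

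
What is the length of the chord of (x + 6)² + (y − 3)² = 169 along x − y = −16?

Express y = x + 16 and substitute into the circle:
2x² + 38x + 36 = 0  ⟹  x² + 19x + 18 = 0
x = −1 or x = −18, giving (−1, 15) and (−18, −2).
|(−1, 15) − (−18, −2)| = √((17)² + (17)²) = 17√2.

17√2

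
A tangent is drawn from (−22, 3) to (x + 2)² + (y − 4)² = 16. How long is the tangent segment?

The centre is (−2, 4) and r = 4. The square of the distance from P to the centre is 400 + 1 = 401.
Power of the point: PT² = |PO|² − r² = 385, so PT = √385.

√385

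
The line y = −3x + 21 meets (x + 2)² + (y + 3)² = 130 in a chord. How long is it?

4√10

From the line, y = −3x + 21. Substituting:
10x² − 140x + 450 = 0  ⟹  x² − 14x + 45 = 0
x = 9 or x = 5, giving (9, −6) and (5, 6).
|(9, −6) − (5, 6)| = √((4)² + (−12)²) = 4√10.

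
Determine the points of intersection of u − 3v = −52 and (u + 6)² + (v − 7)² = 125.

(−16, 12) and (−1, 17)

From the line, v = (52 + u)/3. Substituting:
10u² + 170u + 160 = 0  ⟹  u² + 17u + 16 = 0
u = −1 or u = −16, giving (−1, 17) and (−16, 12).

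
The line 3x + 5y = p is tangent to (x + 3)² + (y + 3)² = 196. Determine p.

p = −24 ± 14√34

Tangency holds when the distance from the centre (−3, −3) to the line equals the radius 14:
|3·(−3) + 5·(−3) − p| / √34 = 14
|p − (−24)| = 14√34.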